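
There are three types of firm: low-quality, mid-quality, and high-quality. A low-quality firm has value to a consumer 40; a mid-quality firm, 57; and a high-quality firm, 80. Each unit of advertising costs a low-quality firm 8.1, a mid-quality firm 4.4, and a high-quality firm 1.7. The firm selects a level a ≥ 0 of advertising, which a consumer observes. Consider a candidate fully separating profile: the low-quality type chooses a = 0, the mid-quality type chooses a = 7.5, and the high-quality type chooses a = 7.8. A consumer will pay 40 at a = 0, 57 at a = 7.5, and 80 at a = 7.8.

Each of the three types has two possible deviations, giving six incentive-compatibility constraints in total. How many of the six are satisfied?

High-quality (own payoff 80 − 1.7×7.8 = 66.74): to a=0 gives 40 → no gain ✓; to a=7.5 gives 57 − 1.7×7.5 = 44.25 → no gain ✓.
Mid-quality (own payoff 57 − 4.4×7.5 = 24): to a=0 gives 40 → profitable ✗; to a=7.8 gives 80 − 4.4×7.8 = 45.68 → profitable ✗.
Low-quality (own payoff 40): to a=7.5 gives 57 − 8.1×7.5 = -3.75 → no gain ✓; to a=7.8 gives 80 − 8.1×7.8 = 16.82 → no gain ✓.
4 of the 6 constraints hold; not an equilibrium.

4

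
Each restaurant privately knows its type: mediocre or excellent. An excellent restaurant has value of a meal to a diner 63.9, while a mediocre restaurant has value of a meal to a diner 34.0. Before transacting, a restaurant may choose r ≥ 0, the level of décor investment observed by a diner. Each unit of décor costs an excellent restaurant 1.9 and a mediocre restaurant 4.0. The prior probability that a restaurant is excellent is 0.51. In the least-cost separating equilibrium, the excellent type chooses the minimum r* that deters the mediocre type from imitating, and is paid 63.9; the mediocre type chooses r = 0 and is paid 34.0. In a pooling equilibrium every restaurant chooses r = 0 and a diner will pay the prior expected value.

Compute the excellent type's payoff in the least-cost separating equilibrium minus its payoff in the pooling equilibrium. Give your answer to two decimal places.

Least-cost separating signal: r* solves 34.0 = 63.9 − 4.0·r*, so r* = (63.9 − 34.0)/4.0 = 7.475.
Excellent type's separating payoff: 63.9 − 1.9 × r* = 63.9 − 1.9 × (63.9 − 34.0)/4.0 = 63.9 − 56.81/4.0 = 49.6975.
Pooling payoff: 0.51 × 63.9 + 0.49 × 34.0 = 49.249.
Difference: 49.6975 − 49.249 = 0.4485, i.e. 0.45 to two decimal places.
The excellent type prefers to separate.

0.45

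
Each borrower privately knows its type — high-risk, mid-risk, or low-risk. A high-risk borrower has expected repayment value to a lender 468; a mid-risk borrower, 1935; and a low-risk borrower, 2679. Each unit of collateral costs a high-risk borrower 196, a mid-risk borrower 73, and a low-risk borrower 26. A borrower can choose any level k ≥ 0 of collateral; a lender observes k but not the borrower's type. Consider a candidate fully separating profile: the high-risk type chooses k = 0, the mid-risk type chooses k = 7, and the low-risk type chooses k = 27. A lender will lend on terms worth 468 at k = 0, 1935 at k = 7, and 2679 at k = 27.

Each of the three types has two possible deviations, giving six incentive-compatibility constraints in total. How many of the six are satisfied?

Low-risk (own payoff 2679 − 26×27 = 1977): to k=0 gives 468 → no gain ✓; to k=7 gives 1935 − 26×7 = 1753 → no gain ✓.
High-risk (own payoff 468): to k=7 gives 1935 − 196×7 = 563 → profitable ✗; to k=27 gives 2679 − 196×27 = -2613 → no gain ✓.
Mid-risk (own payoff 1935 − 73×7 = 1424): to k=0 gives 468 → no gain ✓; to k=27 gives 2679 − 73×27 = 708 → no gain ✓.
5 of the 6 constraints hold; not an equilibrium.

5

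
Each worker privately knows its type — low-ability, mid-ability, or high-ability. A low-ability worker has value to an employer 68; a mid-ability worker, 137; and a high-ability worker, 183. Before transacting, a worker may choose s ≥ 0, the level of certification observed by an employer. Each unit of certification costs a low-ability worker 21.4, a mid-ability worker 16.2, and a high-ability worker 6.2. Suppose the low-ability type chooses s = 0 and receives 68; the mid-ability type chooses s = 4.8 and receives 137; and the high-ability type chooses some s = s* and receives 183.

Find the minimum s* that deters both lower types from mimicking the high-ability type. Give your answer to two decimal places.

Mid-ability type (on-path payoff 137 − 16.2×4.8 = 59.24) won't mimic when 59.24 ≥ 183 − 16.2·s*, i.e. s* ≥ 7.64.
Low-ability type (on-path payoff 68) won't mimic when 68 ≥ 183 − 21.4·s*, i.e. s* ≥ 5.37.
Both must hold, so s* = max(5.37, 7.64) = 7.64. The mid-ability type's constraint binds.

7.64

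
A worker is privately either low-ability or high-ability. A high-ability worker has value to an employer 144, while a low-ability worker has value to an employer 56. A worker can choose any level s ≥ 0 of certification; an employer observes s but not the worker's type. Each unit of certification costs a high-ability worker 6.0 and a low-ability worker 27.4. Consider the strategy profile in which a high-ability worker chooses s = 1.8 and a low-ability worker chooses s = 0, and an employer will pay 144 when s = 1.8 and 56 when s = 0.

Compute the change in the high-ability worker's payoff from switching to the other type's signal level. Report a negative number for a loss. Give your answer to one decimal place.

Playing s = 1.8 the high-ability worker receives 144 − 6.0 × 1.8 = 133.2.
Deviating to s = 0 yields 56 instead.
Gain from deviating: 56 − 133.2 = -77.2.
The gain is negative, so the high-ability type's incentive-compatibility constraint is satisfied.

-77.2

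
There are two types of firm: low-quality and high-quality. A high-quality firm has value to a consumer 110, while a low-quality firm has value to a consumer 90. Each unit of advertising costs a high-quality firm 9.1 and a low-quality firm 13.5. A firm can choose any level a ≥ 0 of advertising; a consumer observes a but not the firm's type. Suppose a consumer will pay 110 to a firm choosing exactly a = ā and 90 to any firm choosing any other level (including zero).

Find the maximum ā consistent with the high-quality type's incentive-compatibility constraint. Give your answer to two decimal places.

2.20

Choosing ā yields the high-quality type 110 − 9.1·ā; choosing zero yields 90.
The high-quality type is indifferent at 110 − 9.1·ā = 90, i.e. ā = (110 − 90) / 9.1 ≈ 2.20.
For any ā above 2.20 the high-quality type would rather pool at zero, so separation collapses.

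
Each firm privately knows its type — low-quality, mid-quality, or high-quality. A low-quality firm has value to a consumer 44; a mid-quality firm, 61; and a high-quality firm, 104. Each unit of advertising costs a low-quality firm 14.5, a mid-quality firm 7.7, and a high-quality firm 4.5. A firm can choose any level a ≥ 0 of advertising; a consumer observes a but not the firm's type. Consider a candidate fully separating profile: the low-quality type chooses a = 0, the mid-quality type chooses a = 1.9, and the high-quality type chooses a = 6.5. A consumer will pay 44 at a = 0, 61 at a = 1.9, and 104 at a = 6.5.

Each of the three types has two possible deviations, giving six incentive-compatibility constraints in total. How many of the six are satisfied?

5

Mid-quality (own payoff 61 − 7.7×1.9 = 46.37): to a=0 gives 44 → no gain ✓; to a=6.5 gives 104 − 7.7×6.5 = 53.95 → profitable ✗.
Low-quality (own payoff 44): to a=1.9 gives 61 − 14.5×1.9 = 33.45 → no gain ✓; to a=6.5 gives 104 − 14.5×6.5 = 9.75 → no gain ✓.
High-quality (own payoff 104 − 4.5×6.5 = 74.75): to a=0 gives 44 → no gain ✓; to a=1.9 gives 61 − 4.5×1.9 = 52.45 → no gain ✓.
5 of the 6 constraints hold; not an equilibrium.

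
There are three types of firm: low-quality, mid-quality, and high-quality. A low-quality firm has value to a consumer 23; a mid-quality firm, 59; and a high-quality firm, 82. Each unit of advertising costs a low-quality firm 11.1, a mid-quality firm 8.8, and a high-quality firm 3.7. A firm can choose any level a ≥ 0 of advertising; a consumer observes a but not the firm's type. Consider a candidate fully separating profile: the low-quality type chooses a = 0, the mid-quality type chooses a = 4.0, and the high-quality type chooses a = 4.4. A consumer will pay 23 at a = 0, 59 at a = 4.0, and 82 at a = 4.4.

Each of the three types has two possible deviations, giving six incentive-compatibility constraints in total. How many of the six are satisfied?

Mid-quality (own payoff 59 − 8.8×4.0 = 23.8): to a=0 gives 23 → no gain ✓; to a=4.4 gives 82 − 8.8×4.4 = 43.28 → profitable ✗.
High-quality (own payoff 82 − 3.7×4.4 = 65.72): to a=0 gives 23 → no gain ✓; to a=4.0 gives 59 − 3.7×4.0 = 44.2 → no gain ✓.
Low-quality (own payoff 23): to a=4.0 gives 59 − 11.1×4.0 = 14.6 → no gain ✓; to a=4.4 gives 82 − 11.1×4.4 = 33.16 → profitable ✗.
4 of the 6 constraints hold; not an equilibrium.

4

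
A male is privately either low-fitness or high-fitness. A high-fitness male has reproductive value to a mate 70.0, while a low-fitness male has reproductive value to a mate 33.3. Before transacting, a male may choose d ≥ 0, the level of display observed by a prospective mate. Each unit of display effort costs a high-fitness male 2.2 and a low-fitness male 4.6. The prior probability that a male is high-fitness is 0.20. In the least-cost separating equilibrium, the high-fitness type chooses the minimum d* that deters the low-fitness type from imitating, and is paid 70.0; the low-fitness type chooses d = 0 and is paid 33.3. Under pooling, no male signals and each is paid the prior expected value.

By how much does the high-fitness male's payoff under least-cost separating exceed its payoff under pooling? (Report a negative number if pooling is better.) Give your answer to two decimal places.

11.81

Least-cost separating signal: d* solves 33.3 = 70.0 − 4.6·d*, so d* = (70.0 − 33.3)/4.6 ≈ 7.9783.
High-fitness type's separating payoff: 70.0 − 2.2 × d* = 70.0 − 2.2 × (70.0 − 33.3)/4.6 = 70.0 − 80.74/4.6 ≈ 52.4478.
Pooling payoff: 0.20 × 70.0 + 0.80 × 33.3 = 40.64.
Difference: 52.4478 − 40.64 = 11.8078, i.e. 11.81 to two decimal places.
The high-fitness type prefers to separate.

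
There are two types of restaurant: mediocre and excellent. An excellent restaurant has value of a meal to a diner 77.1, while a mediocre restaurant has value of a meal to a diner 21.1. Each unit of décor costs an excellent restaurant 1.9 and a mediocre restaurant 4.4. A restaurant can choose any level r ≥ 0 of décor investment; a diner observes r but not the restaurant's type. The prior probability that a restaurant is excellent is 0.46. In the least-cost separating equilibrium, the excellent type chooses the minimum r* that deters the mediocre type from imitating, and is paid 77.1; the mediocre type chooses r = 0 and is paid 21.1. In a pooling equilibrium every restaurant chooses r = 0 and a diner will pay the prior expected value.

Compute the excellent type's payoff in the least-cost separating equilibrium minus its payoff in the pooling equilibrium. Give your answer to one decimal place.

6.1

Least-cost separating signal: r* solves 21.1 = 77.1 − 4.4·r*, so r* = (77.1 − 21.1)/4.4 ≈ 12.7273.
Excellent type's separating payoff: 77.1 − 1.9 × r* = 77.1 − 1.9 × (77.1 − 21.1)/4.4 = 77.1 − 106.4/4.4 ≈ 52.918.
Pooling payoff: 0.46 × 77.1 + 0.54 × 21.1 = 46.86.
Difference: 52.918 − 46.86 = 6.058, i.e. 6.1 to one decimal place.
The excellent type prefers to separate.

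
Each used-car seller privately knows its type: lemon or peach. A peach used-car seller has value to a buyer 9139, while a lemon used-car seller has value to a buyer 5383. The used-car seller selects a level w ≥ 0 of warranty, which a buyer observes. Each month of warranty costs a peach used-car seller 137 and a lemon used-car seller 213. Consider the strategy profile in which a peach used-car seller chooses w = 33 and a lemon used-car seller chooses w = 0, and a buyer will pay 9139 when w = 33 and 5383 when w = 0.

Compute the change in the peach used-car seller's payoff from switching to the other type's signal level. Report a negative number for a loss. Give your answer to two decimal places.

Playing w = 33 the peach used-car seller receives 9139 − 137 × 33 = 4618.
Deviating to w = 0 yields 5383 instead.
Gain from deviating: 5383 − 4618 = 765.00.
The gain is positive, so the peach type's incentive-compatibility constraint is violated — this profile is not a separating equilibrium.

765.00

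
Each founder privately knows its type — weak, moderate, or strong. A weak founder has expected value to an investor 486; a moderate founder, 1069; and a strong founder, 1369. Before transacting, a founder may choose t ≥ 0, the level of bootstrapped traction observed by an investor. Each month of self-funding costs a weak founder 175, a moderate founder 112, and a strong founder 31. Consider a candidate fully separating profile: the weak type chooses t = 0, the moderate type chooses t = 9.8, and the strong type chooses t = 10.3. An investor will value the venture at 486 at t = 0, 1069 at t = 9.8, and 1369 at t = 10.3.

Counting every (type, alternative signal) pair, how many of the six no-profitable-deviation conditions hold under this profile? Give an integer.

4

Moderate (own payoff 1069 − 112×9.8 = -28.6): to t=0 gives 486 → profitable ✗; to t=10.3 gives 1369 − 112×10.3 = 215.4 → profitable ✗.
Weak (own payoff 486): to t=9.8 gives 1069 − 175×9.8 = -646 → no gain ✓; to t=10.3 gives 1369 − 175×10.3 = -433.5 → no gain ✓.
Strong (own payoff 1369 − 31×10.3 = 1049.7): to t=0 gives 486 → no gain ✓; to t=9.8 gives 1069 − 31×9.8 = 765.2 → no gain ✓.
4 of the 6 constraints hold; not an equilibrium.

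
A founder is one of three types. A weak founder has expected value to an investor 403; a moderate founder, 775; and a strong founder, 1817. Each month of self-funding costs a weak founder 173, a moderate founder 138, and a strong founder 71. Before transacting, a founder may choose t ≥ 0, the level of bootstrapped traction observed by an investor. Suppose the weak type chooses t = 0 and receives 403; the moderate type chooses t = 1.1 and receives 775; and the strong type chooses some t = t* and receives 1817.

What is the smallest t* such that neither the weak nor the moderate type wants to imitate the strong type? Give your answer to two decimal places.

8.65

Moderate type (on-path payoff 775 − 138×1.1 = 623.2) won't mimic when 623.2 ≥ 1817 − 138·t*, i.e. t* ≥ 8.65.
Weak type (on-path payoff 403) won't mimic when 403 ≥ 1817 − 173·t*, i.e. t* ≥ 8.17.
Both must hold, so t* = max(8.17, 8.65) = 8.65. The moderate type's constraint binds.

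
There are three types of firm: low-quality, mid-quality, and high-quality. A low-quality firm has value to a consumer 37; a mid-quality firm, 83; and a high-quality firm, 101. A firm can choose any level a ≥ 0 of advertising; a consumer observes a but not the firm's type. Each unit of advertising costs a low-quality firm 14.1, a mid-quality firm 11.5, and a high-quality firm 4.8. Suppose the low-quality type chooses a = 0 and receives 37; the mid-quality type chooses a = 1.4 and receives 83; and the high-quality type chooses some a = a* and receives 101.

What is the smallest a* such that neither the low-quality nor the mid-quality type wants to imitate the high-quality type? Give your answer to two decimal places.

Low-quality type (on-path payoff 37) won't mimic when 37 ≥ 101 − 14.1·a*, i.e. a* ≥ 4.54.
Mid-quality type (on-path payoff 83 − 11.5×1.4 = 66.9) won't mimic when 66.9 ≥ 101 − 11.5·a*, i.e. a* ≥ 2.97.
Both must hold, so a* = max(4.54, 2.97) = 4.54. The low-quality type's constraint binds.

4.54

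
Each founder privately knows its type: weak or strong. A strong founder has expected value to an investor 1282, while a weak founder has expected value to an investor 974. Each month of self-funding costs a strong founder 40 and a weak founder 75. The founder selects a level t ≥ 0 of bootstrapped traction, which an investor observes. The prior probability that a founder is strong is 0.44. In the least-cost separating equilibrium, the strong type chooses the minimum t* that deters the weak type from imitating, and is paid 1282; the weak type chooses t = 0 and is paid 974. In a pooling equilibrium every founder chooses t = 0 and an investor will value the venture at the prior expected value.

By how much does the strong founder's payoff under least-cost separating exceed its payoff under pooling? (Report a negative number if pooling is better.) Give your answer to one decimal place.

8.2

Least-cost separating signal: t* solves 974 = 1282 − 75·t*, so t* = (1282 − 974)/75 ≈ 4.1067.
Strong type's separating payoff: 1282 − 40 × t* = 1282 − 40 × (1282 − 974)/75 = 1282 − 12320/75 ≈ 1117.733.
Pooling payoff: 0.44 × 1282 + 0.56 × 974 = 1109.52.
Difference: 1117.733 − 1109.52 = 8.213, i.e. 8.2 to one decimal place.
The strong type prefers to separate.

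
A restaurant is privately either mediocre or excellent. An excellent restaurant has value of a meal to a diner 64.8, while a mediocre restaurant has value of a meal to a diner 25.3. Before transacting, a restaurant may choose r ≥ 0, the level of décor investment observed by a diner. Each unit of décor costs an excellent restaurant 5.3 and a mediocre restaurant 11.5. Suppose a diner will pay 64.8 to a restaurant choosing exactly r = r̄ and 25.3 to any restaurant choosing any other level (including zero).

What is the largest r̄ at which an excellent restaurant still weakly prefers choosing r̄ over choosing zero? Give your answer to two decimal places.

7.45

Choosing r̄ yields the excellent type 64.8 − 5.3·r̄; choosing zero yields 25.3.
The excellent type is indifferent at 64.8 − 5.3·r̄ = 25.3, i.e. r̄ = (64.8 − 25.3) / 5.3 ≈ 7.45.
For any r̄ above 7.45 the excellent type would rather pool at zero, so separation collapses.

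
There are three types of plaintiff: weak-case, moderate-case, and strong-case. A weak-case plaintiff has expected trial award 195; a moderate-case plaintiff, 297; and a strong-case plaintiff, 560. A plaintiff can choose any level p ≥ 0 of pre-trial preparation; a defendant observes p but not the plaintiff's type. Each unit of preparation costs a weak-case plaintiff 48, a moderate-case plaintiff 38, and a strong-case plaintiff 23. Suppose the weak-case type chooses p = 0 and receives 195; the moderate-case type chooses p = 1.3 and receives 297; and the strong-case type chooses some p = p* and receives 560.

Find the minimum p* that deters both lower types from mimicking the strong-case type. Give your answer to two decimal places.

Weak-case type (on-path payoff 195) won't mimic when 195 ≥ 560 − 48·p*, i.e. p* ≥ 7.60.
Moderate-case type (on-path payoff 297 − 38×1.3 = 247.6) won't mimic when 247.6 ≥ 560 − 38·p*, i.e. p* ≥ 8.22.
Both must hold, so p* = max(7.60, 8.22) = 8.22. The moderate-case type's constraint binds.

8.22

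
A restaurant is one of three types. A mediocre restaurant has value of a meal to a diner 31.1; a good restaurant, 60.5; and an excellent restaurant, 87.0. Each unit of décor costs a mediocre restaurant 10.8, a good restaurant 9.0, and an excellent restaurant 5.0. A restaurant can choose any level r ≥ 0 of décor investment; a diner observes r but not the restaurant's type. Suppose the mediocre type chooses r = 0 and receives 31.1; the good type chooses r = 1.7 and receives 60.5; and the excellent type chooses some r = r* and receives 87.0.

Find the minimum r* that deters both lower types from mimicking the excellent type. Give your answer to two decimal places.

Good type (on-path payoff 60.5 − 9.0×1.7 = 45.2) won't mimic when 45.2 ≥ 87.0 − 9.0·r*, i.e. r* ≥ 4.64.
Mediocre type (on-path payoff 31.1) won't mimic when 31.1 ≥ 87.0 − 10.8·r*, i.e. r* ≥ 5.18.
Both must hold, so r* = max(5.18, 4.64) = 5.18. The mediocre type's constraint binds.

5.18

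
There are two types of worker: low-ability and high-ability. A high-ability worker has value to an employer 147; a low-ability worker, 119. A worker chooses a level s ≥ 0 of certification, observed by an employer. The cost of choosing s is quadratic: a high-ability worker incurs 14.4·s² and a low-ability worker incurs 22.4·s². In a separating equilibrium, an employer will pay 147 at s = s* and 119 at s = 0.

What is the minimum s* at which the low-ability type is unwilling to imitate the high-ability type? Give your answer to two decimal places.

1.12

The low-ability type at s = 0 receives 119; imitating at s* yields 147 − 22.4·s*².
Indifference: 119 = 147 − 22.4·s*², so s*² = (147 − 119) / 22.4 = 1.25.
s* = √1.25 ≈ 1.12.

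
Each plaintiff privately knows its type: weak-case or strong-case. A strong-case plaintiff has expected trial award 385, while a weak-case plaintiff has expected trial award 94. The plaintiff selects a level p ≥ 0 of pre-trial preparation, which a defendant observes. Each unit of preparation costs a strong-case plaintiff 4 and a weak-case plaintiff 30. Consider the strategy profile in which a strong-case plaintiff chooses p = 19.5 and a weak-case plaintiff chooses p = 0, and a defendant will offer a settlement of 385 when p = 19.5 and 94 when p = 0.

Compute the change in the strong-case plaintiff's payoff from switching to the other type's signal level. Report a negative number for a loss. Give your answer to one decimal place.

Playing p = 19.5 the strong-case plaintiff receives 385 − 4 × 19.5 = 307.
Deviating to p = 0 yields 94 instead.
Gain from deviating: 94 − 307 = -213.0.
The gain is negative, so the strong-case type's incentive-compatibility constraint is satisfied.

-213.0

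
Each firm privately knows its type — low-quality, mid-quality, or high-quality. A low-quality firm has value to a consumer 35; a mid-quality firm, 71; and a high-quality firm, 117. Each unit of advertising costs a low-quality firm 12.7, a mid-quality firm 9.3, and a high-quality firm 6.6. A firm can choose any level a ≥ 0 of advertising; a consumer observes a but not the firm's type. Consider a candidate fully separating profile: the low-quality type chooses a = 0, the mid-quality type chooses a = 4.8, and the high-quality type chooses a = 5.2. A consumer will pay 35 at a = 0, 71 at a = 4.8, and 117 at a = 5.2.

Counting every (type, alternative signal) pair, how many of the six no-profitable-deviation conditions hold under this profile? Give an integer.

3

Low-quality (own payoff 35): to a=4.8 gives 71 − 12.7×4.8 = 10.04 → no gain ✓; to a=5.2 gives 117 − 12.7×5.2 = 50.96 → profitable ✗.
High-quality (own payoff 117 − 6.6×5.2 = 82.68): to a=0 gives 35 → no gain ✓; to a=4.8 gives 71 − 6.6×4.8 = 39.32 → no gain ✓.
Mid-quality (own payoff 71 − 9.3×4.8 = 26.36): to a=0 gives 35 → profitable ✗; to a=5.2 gives 117 − 9.3×5.2 = 68.64 → profitable ✗.
3 of the 6 constraints hold; not an equilibrium.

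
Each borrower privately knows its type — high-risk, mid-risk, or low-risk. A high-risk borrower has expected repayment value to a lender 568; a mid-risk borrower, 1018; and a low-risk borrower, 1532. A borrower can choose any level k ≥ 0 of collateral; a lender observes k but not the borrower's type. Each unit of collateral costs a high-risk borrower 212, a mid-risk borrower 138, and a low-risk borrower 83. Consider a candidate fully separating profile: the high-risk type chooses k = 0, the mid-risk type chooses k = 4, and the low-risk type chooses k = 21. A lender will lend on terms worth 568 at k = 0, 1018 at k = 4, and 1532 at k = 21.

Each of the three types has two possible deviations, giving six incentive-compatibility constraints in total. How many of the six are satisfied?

High-risk (own payoff 568): to k=4 gives 1018 − 212×4 = 170 → no gain ✓; to k=21 gives 1532 − 212×21 = -2920 → no gain ✓.
Mid-risk (own payoff 1018 − 138×4 = 466): to k=0 gives 568 → profitable ✗; to k=21 gives 1532 − 138×21 = -1366 → no gain ✓.
Low-risk (own payoff 1532 − 83×21 = -211): to k=0 gives 568 → profitable ✗; to k=4 gives 1018 − 83×4 = 686 → profitable ✗.
3 of the 6 constraints hold; not an equilibrium.

3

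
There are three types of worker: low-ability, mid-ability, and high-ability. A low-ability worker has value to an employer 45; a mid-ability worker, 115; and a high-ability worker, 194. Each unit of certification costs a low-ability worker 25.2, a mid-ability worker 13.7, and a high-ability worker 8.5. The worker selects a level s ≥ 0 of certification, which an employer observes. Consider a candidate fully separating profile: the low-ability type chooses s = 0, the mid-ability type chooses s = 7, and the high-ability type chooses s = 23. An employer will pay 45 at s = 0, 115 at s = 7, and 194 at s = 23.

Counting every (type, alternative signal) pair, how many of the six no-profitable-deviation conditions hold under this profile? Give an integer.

Low-ability (own payoff 45): to s=7 gives 115 − 25.2×7 = -61.4 → no gain ✓; to s=23 gives 194 − 25.2×23 = -385.6 → no gain ✓.
High-ability (own payoff 194 − 8.5×23 = -1.5): to s=0 gives 45 → profitable ✗; to s=7 gives 115 − 8.5×7 = 55.5 → profitable ✗.
Mid-ability (own payoff 115 − 13.7×7 = 19.1): to s=0 gives 45 → profitable ✗; to s=23 gives 194 − 13.7×23 = -121.1 → no gain ✓.
3 of the 6 constraints hold; not an equilibrium.

3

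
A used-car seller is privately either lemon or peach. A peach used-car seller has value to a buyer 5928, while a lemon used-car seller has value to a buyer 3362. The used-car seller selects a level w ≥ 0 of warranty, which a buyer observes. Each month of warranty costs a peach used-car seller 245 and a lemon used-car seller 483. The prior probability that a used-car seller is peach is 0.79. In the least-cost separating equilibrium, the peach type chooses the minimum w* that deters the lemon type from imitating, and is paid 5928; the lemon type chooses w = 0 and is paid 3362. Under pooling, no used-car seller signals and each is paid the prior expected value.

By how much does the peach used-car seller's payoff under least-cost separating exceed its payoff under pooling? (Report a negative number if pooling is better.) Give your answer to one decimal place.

-762.7

Least-cost separating signal: w* solves 3362 = 5928 − 483·w*, so w* = (5928 − 3362)/483 ≈ 5.3126.
Peach type's separating payoff: 5928 − 245 × w* = 5928 − 245 × (5928 − 3362)/483 = 5928 − 628670/483 ≈ 4626.406.
Pooling payoff: 0.79 × 5928 + 0.21 × 3362 = 5389.14.
Difference: 4626.406 − 5389.14 = -762.734, i.e. -762.7 to one decimal place.
The peach type would prefer the pooling outcome.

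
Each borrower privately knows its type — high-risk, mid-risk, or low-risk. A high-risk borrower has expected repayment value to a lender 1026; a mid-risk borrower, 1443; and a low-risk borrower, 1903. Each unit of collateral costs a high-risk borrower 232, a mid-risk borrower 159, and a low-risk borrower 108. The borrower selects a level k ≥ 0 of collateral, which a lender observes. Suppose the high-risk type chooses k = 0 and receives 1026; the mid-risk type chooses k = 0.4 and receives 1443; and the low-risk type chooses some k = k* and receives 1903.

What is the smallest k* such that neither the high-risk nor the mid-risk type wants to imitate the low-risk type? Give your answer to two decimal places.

Mid-risk type (on-path payoff 1443 − 159×0.4 = 1379.4) won't mimic when 1379.4 ≥ 1903 − 159·k*, i.e. k* ≥ 3.29.
High-risk type (on-path payoff 1026) won't mimic when 1026 ≥ 1903 − 232·k*, i.e. k* ≥ 3.78.
Both must hold, so k* = max(3.78, 3.29) = 3.78. The high-risk type's constraint binds.

3.78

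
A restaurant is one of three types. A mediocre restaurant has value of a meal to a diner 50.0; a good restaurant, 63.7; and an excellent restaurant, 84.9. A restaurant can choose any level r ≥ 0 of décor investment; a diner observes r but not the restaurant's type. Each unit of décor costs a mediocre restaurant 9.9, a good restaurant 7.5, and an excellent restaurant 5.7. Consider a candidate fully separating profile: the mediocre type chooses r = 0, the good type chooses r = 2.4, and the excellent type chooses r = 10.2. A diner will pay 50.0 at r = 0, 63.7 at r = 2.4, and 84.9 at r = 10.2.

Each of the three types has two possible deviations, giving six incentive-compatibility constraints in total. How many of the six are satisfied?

Mediocre (own payoff 50.0): to r=2.4 gives 63.7 − 9.9×2.4 = 39.94 → no gain ✓; to r=10.2 gives 84.9 − 9.9×10.2 = -16.08 → no gain ✓.
Good (own payoff 63.7 − 7.5×2.4 = 45.7): to r=0 gives 50.0 → profitable ✗; to r=10.2 gives 84.9 − 7.5×10.2 = 8.4 → no gain ✓.
Excellent (own payoff 84.9 − 5.7×10.2 = 26.76): to r=0 gives 50.0 → profitable ✗; to r=2.4 gives 63.7 − 5.7×2.4 = 50.02 → profitable ✗.
3 of the 6 constraints hold; not an equilibrium.

3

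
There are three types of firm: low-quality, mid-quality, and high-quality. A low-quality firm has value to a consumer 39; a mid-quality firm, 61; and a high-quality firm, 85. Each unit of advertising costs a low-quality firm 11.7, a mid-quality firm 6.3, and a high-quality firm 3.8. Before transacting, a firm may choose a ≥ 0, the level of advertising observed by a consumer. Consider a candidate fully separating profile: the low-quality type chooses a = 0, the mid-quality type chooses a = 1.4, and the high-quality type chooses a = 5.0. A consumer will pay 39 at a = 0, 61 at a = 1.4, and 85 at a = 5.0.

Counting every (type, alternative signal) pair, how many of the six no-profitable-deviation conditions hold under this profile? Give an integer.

4

High-quality (own payoff 85 − 3.8×5.0 = 66): to a=0 gives 39 → no gain ✓; to a=1.4 gives 61 − 3.8×1.4 = 55.68 → no gain ✓.
Low-quality (own payoff 39): to a=1.4 gives 61 − 11.7×1.4 = 44.62 → profitable ✗; to a=5.0 gives 85 − 11.7×5.0 = 26.5 → no gain ✓.
Mid-quality (own payoff 61 − 6.3×1.4 = 52.18): to a=0 gives 39 → no gain ✓; to a=5.0 gives 85 − 6.3×5.0 = 53.5 → profitable ✗.
4 of the 6 constraints hold; not an equilibrium.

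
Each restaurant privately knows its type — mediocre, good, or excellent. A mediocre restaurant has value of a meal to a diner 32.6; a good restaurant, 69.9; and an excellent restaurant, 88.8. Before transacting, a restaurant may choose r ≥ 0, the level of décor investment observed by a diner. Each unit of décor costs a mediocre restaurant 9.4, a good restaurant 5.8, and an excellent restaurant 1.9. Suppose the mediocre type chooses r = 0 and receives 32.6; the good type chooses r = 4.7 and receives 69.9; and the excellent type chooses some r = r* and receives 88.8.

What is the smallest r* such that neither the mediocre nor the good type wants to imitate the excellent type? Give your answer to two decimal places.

Mediocre type (on-path payoff 32.6) won't mimic when 32.6 ≥ 88.8 − 9.4·r*, i.e. r* ≥ 5.98.
Good type (on-path payoff 69.9 − 5.8×4.7 = 42.64) won't mimic when 42.64 ≥ 88.8 − 5.8·r*, i.e. r* ≥ 7.96.
Both must hold, so r* = max(5.98, 7.96) = 7.96. The good type's constraint binds.

7.96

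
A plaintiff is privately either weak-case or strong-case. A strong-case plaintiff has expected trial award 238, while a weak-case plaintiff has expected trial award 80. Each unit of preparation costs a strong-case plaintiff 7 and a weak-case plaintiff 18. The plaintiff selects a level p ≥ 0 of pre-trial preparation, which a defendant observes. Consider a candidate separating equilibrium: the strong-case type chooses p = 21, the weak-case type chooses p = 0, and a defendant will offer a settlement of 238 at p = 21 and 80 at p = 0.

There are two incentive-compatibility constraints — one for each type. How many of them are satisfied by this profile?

Strong-case type: signal → 238 − 7 × 21 = 91; deviate to 0 → 80. IC holds (91 ≥ 80).
Weak-case type: stay at 0 → 80; mimic → 238 − 18 × 21 = -140. IC holds (80 ≥ -140).
2 of 2 constraints hold, so this is a separating equilibrium.

2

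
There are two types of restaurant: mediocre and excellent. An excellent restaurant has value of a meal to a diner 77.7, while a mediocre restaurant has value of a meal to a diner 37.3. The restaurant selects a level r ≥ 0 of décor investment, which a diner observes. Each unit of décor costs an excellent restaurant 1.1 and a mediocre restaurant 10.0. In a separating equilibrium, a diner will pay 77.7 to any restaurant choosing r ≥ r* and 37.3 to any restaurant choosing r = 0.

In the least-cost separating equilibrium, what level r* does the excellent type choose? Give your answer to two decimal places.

A mediocre restaurant choosing r = 0 receives 37.3.
Imitating at r* instead would pay 77.7 at cost 10.0·r*, netting 77.7 − 10.0·r*.
Indifference: 37.3 = 77.7 − 10.0·r*, so r* = (77.7 − 37.3) / 10.0 = 4.04.
At r* the mediocre type's incentive constraint just binds; the excellent type strictly prefers r* since its per-unit cost is lower.

4.04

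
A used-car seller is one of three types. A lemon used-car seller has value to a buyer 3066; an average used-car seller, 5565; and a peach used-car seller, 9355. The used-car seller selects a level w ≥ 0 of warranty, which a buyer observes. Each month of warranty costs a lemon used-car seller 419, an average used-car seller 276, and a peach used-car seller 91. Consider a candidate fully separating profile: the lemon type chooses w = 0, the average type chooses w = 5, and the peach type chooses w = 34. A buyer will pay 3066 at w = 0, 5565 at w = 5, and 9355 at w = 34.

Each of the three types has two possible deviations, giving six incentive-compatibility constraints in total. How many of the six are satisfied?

Peach (own payoff 9355 − 91×34 = 6261): to w=0 gives 3066 → no gain ✓; to w=5 gives 5565 − 91×5 = 5110 → no gain ✓.
Lemon (own payoff 3066): to w=5 gives 5565 − 419×5 = 3470 → profitable ✗; to w=34 gives 9355 − 419×34 = -4891 → no gain ✓.
Average (own payoff 5565 − 276×5 = 4185): to w=0 gives 3066 → no gain ✓; to w=34 gives 9355 − 276×34 = -29 → no gain ✓.
5 of the 6 constraints hold; not an equilibrium.

5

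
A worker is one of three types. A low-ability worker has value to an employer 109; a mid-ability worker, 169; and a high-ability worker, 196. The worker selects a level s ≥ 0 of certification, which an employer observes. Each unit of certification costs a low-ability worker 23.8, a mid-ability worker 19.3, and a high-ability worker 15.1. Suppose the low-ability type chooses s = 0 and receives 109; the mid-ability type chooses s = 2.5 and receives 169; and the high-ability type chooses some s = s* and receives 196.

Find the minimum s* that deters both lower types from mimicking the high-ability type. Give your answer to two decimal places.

Low-ability type (on-path payoff 109) won't mimic when 109 ≥ 196 − 23.8·s*, i.e. s* ≥ 3.66.
Mid-ability type (on-path payoff 169 − 19.3×2.5 = 120.75) won't mimic when 120.75 ≥ 196 − 19.3·s*, i.e. s* ≥ 3.90.
Both must hold, so s* = max(3.66, 3.90) = 3.90. The mid-ability type's constraint binds.

3.90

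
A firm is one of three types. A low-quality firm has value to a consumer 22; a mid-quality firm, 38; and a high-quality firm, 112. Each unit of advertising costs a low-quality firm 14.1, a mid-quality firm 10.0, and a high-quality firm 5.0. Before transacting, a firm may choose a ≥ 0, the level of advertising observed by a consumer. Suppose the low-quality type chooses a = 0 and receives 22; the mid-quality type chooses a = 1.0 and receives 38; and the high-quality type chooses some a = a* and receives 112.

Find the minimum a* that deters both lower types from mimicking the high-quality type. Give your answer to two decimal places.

8.40

Mid-quality type (on-path payoff 38 − 10.0×1.0 = 28) won't mimic when 28 ≥ 112 − 10.0·a*, i.e. a* ≥ 8.40.
Low-quality type (on-path payoff 22) won't mimic when 22 ≥ 112 − 14.1·a*, i.e. a* ≥ 6.38.
Both must hold, so a* = max(6.38, 8.40) = 8.40. The mid-quality type's constraint binds.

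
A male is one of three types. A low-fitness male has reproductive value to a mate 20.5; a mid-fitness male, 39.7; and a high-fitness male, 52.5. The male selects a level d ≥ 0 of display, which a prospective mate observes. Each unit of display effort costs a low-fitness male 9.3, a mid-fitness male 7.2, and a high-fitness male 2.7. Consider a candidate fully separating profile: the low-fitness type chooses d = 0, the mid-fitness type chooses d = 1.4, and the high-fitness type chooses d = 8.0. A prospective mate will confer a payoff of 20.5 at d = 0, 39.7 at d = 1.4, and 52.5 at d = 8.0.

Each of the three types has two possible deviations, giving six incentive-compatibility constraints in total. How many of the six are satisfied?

4

Low-fitness (own payoff 20.5): to d=1.4 gives 39.7 − 9.3×1.4 = 26.68 → profitable ✗; to d=8.0 gives 52.5 − 9.3×8.0 = -21.9 → no gain ✓.
High-fitness (own payoff 52.5 − 2.7×8.0 = 30.9): to d=0 gives 20.5 → no gain ✓; to d=1.4 gives 39.7 − 2.7×1.4 = 35.92 → profitable ✗.
Mid-fitness (own payoff 39.7 − 7.2×1.4 = 29.62): to d=0 gives 20.5 → no gain ✓; to d=8.0 gives 52.5 − 7.2×8.0 = -5.1 → no gain ✓.
4 of the 6 constraints hold; not an equilibrium.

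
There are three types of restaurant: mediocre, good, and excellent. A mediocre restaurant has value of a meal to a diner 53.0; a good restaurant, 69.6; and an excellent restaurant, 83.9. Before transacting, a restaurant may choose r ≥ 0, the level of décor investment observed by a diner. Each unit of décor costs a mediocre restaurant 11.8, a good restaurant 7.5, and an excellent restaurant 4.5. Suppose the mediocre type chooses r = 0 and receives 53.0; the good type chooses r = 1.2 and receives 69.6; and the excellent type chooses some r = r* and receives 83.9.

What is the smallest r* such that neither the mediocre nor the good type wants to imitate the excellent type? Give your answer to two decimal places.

Good type (on-path payoff 69.6 − 7.5×1.2 = 60.6) won't mimic when 60.6 ≥ 83.9 − 7.5·r*, i.e. r* ≥ 3.11.
Mediocre type (on-path payoff 53.0) won't mimic when 53.0 ≥ 83.9 − 11.8·r*, i.e. r* ≥ 2.62.
Both must hold, so r* = max(2.62, 3.11) = 3.11. The good type's constraint binds.

3.11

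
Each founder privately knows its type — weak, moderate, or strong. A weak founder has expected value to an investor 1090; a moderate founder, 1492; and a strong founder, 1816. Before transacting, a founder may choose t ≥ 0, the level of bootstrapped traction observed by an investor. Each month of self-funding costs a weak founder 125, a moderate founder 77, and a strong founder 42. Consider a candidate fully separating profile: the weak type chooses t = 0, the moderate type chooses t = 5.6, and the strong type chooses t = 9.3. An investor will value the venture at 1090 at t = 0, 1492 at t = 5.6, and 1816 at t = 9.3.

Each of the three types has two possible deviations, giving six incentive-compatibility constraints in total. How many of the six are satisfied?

Strong (own payoff 1816 − 42×9.3 = 1425.4): to t=0 gives 1090 → no gain ✓; to t=5.6 gives 1492 − 42×5.6 = 1256.8 → no gain ✓.
Moderate (own payoff 1492 − 77×5.6 = 1060.8): to t=0 gives 1090 → profitable ✗; to t=9.3 gives 1816 − 77×9.3 = 1099.9 → profitable ✗.
Weak (own payoff 1090): to t=5.6 gives 1492 − 125×5.6 = 792 → no gain ✓; to t=9.3 gives 1816 − 125×9.3 = 653.5 → no gain ✓.
4 of the 6 constraints hold; not an equilibrium.

4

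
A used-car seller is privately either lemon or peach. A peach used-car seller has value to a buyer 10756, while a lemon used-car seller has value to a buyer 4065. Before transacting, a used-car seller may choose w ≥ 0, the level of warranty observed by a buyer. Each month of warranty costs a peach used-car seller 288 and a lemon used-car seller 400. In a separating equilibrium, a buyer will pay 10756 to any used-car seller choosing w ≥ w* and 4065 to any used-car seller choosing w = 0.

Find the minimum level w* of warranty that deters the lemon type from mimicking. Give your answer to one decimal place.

16.7

A lemon used-car seller choosing w = 0 receives 4065.
Imitating at w* instead would pay 10756 at cost 400·w*, netting 10756 − 400·w*.
Indifference: 4065 = 10756 − 400·w*, so w* = (10756 − 4065) / 400 ≈ 16.7.
This is the lemon type's binding incentive-compatibility constraint; any w ≥ 16.7 sustains separation on that side.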